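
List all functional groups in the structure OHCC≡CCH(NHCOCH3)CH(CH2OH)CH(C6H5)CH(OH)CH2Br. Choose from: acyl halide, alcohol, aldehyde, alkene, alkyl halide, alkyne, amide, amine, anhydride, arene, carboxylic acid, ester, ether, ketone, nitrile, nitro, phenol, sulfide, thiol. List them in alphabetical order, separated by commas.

alcohol, aldehyde, alkyl halide, alkyne, amide, arene

Working along the chain:
  OHC: terminal –CHO: carbonyl C bonded to H and C → aldehyde.
  C≡C: C≡C triple bond → alkyne.
  CH(NHCOCH3): pendant –NHC(=O)CH3: N bonded to a carbonyl → amide (not amine).
  CH(CH2OH): pendant –CH2OH on an sp³ backbone C → alcohol.
  CH(C6H5): pendant –C6H5: benzene ring → arene.
  CH(OH): –OH on an sp³ carbon → alcohol (secondary).
  CH2Br: halogen on an sp³ carbon → alkyl halide.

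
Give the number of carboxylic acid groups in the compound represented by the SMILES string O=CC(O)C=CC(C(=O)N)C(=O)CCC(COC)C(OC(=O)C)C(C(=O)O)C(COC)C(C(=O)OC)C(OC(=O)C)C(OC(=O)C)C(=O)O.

2

Reading the structure from left to right:
  OHC: terminal –CHO: carbonyl C bonded to H and C → aldehyde.
  CH(OH): –OH on an sp³ carbon → alcohol (secondary).
  CH=CH: C=C double bond → alkene.
  CH(CONH2): pendant –CONH2: carbonyl C bonded to C and N → amide.
  CO: –C(=O)– with carbon on both sides → ketone.
  CH(CH2OCH3): pendant –CH2OCH3: C–O–C linkage → ether.
  CH(OCOCH3): pendant –OC(=O)CH3: an acyloxy group → ester.
  CH(COOH): pendant –COOH: carbonyl C bonded to C and –OH → carboxylic acid.
  CH(CH2OCH3): pendant –CH2OCH3: C–O–C linkage → ether.
  CH(COOCH3): pendant –COOCH3: carbonyl C bonded to C and –OCH3 → ester.
  CH(OCOCH3): pendant –OC(=O)CH3: an acyloxy group → ester.
  CH(OCOCH3): pendant –OC(=O)CH3: an acyloxy group → ester.
  COOH: –COOH: carbonyl C bonded to –OH and C → carboxylic acid (the –OH is not a separate alcohol).
Carboxylic acid appears at: CH(COOH), COOH → 2.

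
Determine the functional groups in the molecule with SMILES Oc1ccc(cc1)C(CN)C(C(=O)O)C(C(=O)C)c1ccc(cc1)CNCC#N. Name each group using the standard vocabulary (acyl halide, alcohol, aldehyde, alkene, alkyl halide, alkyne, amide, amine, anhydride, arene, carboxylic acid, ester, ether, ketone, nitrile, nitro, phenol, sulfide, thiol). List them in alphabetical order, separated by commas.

amine, arene, carboxylic acid, ketone, nitrile, phenol

Working along the chain:
  HOC6H4: –OH attached directly to an aromatic ring → phenol (not alcohol); the ring itself is an arene.
  CH(CH2NH2): pendant –CH2NH2: N on sp³ C, no adjacent C=O → amine.
  CH(COOH): pendant –COOH: carbonyl C bonded to C and –OH → carboxylic acid.
  CH(COCH3): pendant –COCH3: carbonyl C bonded to two carbons → ketone.
  C6H4: para-disubstituted benzene ring → arene.
  CH2NHCH2: C–N–C with sp³ carbons and no adjacent C=O → amine (secondary).
  CN: –C≡N: carbon triple-bonded to nitrogen → nitrile.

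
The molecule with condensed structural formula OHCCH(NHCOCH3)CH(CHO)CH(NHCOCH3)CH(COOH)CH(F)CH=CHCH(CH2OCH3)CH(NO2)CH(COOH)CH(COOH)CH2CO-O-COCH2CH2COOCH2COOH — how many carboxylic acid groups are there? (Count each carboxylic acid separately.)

terminal –CHO: carbonyl C bonded to H and C → aldehyde.
pendant –NHC(=O)CH3: N bonded to a carbonyl → amide (not amine).
pendant –CHO: carbonyl C bonded to C and H → aldehyde.
pendant –NHC(=O)CH3: N bonded to a carbonyl → amide (not amine).
pendant –COOH: carbonyl C bonded to C and –OH → carboxylic acid.
halogen on an sp³ carbon → alkyl halide.
C=C double bond → alkene.
pendant –CH2OCH3: C–O–C linkage → ether.
–NO2 on an sp³ carbon → nitro (the N=O is not a carbonyl).
pendant –COOH: carbonyl C bonded to C and –OH → carboxylic acid.
pendant –COOH: carbonyl C bonded to C and –OH → carboxylic acid.
two acyl groups sharing one oxygen, –C(=O)–O–C(=O)– → anhydride.
–C(=O)–O–C with C on the carbonyl side → ester.
–COOH: carbonyl C bonded to –OH and C → carboxylic acid (the –OH is not a separate alcohol).
Carboxylic acid appears at: CH(COOH), CH(COOH), CH(COOH), COOH → 4.

4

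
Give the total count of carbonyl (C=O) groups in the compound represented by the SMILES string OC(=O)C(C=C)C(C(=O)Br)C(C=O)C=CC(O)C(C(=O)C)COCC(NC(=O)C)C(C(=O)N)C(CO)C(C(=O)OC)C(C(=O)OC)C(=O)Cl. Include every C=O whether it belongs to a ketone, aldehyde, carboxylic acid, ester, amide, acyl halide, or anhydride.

HOOC: carboxylic acid, 1 C=O (running total 1).
CH(COBr): acyl halide, 1 C=O (running total 2).
CH(CHO): aldehyde, 1 C=O (running total 3).
CH(COCH3): ketone, 1 C=O (running total 4).
CH(NHCOCH3): amide, 1 C=O (running total 5).
CH(CONH2): amide, 1 C=O (running total 6).
CH(COOCH3): ester, 1 C=O (running total 7).
CH(COOCH3): ester, 1 C=O (running total 8).
COCl: acyl halide, 1 C=O (running total 9).

9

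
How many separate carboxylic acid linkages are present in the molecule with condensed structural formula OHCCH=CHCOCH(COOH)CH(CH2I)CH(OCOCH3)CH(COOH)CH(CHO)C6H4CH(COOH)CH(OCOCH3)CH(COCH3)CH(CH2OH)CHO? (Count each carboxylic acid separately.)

3

Taking each segment in turn:
  OHC: terminal –CHO: carbonyl C bonded to H and C → aldehyde.
  CH=CH: C=C double bond → alkene.
  CO: –C(=O)– with carbon on both sides → ketone.
  CH(COOH): pendant –COOH: carbonyl C bonded to C and –OH → carboxylic acid.
  CH(CH2I): pendant –CH2X: halogen on sp³ carbon → alkyl halide.
  CH(OCOCH3): pendant –OC(=O)CH3: an acyloxy group → ester.
  CH(COOH): pendant –COOH: carbonyl C bonded to C and –OH → carboxylic acid.
  CH(CHO): pendant –CHO: carbonyl C bonded to C and H → aldehyde.
  C6H4: para-disubstituted benzene ring → arene.
  CH(COOH): pendant –COOH: carbonyl C bonded to C and –OH → carboxylic acid.
  CH(OCOCH3): pendant –OC(=O)CH3: an acyloxy group → ester.
  CH(COCH3): pendant –COCH3: carbonyl C bonded to two carbons → ketone.
  CH(CH2OH): pendant –CH2OH on an sp³ backbone C → alcohol.
  CHO: terminal –CHO: carbonyl C bonded to H and C → aldehyde.
Carboxylic acid appears at: CH(COOH), CH(COOH), CH(COOH) → 3.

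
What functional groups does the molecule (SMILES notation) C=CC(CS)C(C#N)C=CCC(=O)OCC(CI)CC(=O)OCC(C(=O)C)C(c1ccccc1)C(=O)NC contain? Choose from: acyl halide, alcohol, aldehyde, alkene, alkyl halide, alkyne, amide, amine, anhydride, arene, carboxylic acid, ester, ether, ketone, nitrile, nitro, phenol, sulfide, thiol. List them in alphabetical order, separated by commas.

alkene, alkyl halide, amide, arene, ester, ketone, nitrile, thiol

C=C double bond → alkene.
pendant –CH2SH → thiol.
pendant –C≡N: nitrile.
C=C double bond → alkene.
–C(=O)–O–C with C on the carbonyl side → ester.
pendant –CH2X: halogen on sp³ carbon → alkyl halide.
–C(=O)–O–C with C on the carbonyl side → ester.
pendant –COCH3: carbonyl C bonded to two carbons → ketone.
pendant –C6H5: benzene ring → arene.
–C(=O)NHCH3: carbonyl C bonded to C and to N → amide (the N is not an amine).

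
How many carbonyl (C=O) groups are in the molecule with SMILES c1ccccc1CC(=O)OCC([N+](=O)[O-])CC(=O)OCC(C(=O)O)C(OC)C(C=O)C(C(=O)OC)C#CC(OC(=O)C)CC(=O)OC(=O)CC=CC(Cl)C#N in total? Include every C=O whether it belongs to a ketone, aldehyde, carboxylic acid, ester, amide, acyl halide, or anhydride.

8

CH2COOCH2: ester, 1 C=O (running total 1).
CH2COOCH2: ester, 1 C=O (running total 2).
CH(COOH): carboxylic acid, 1 C=O (running total 3).
CH(CHO): aldehyde, 1 C=O (running total 4).
CH(COOCH3): ester, 1 C=O (running total 5).
CH(OCOCH3): ester, 1 C=O (running total 6).
CH2CO-O-COCH2: anhydride, 2 C=O (running total 8).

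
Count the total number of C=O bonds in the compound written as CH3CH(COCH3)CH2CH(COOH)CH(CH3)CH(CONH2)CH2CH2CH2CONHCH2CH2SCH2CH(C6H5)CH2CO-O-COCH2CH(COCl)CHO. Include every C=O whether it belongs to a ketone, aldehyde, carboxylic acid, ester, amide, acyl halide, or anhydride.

CH(COCH3): ketone, 1 C=O (running total 1).
CH(COOH): carboxylic acid, 1 C=O (running total 2).
CH(CONH2): amide, 1 C=O (running total 3).
CH2CONHCH2: amide, 1 C=O (running total 4).
CH2CO-O-COCH2: anhydride, 2 C=O (running total 6).
CH(COCl): acyl halide, 1 C=O (running total 7).
CHO: aldehyde, 1 C=O (running total 8).

8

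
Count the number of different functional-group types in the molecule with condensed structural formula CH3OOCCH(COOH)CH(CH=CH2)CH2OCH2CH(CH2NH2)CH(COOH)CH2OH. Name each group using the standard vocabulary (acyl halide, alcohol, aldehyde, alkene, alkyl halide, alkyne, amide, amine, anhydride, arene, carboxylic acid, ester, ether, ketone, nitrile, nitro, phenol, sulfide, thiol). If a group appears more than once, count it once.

6

CH3O–C(=O)–: carbonyl C bonded to C and to –OCH3 → ester (not ketone + ether).
pendant –COOH: carbonyl C bonded to C and –OH → carboxylic acid.
pendant –CH=CH2: C=C double bond → alkene.
C–O–C with sp³ carbons on both sides and no adjacent C=O → ether.
pendant –CH2NH2: N on sp³ C, no adjacent C=O → amine.
pendant –COOH: carbonyl C bonded to C and –OH → carboxylic acid.
–OH on an sp³ carbon → alcohol.
Distinct types present: alcohol, alkene, amine, carboxylic acid, ester, ether.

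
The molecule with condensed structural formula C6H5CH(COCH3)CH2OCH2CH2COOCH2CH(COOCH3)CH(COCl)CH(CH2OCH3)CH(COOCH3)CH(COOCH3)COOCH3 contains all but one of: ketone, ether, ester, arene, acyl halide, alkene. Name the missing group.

ketone: present (CH(COCH3) — pendant –COCH3: carbonyl C bonded to two carbons → ketone).
ether: present (CH2OCH2 — C–O–C with sp³ carbons on both sides and no adjacent C=O → ether).
ester: present (CH2COOCH2 — –C(=O)–O–C with C on the carbonyl side → ester).
arene: present (C6H5 — C6H5– phenyl ring → arene).
acyl halide: present (CH(COCl) — pendant –C(=O)X: carbonyl C bonded to C and halogen → acyl halide).
alkene: absent. In C6H5, the C=C units are part of an aromatic ring, which is an arene, not an isolated alkene.

alkene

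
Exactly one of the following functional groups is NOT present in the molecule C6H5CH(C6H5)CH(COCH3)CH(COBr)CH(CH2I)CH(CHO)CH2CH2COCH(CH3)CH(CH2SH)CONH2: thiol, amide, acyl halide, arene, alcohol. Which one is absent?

alcohol

acyl halide: present (CH(COBr) — pendant –C(=O)X: carbonyl C bonded to C and halogen → acyl halide).
amide: present (CONH2 — –C(=O)NH2: carbonyl C bonded to C and to N → amide (the N is not a separate amine)).
arene: present (C6H5 — C6H5– phenyl ring → arene).
thiol: present (CH(CH2SH) — pendant –CH2SH → thiol).
alcohol: no segment matches this pattern.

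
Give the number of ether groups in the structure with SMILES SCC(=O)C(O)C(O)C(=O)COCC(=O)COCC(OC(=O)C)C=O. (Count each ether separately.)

2

–SH on an sp³ carbon → thiol.
–C(=O)– with carbon on both sides → ketone.
–OH on an sp³ carbon → alcohol (secondary).
–OH on an sp³ carbon → alcohol (secondary).
–C(=O)– with carbon on both sides → ketone.
C–O–C with sp³ carbons on both sides and no adjacent C=O → ether.
–C(=O)– with carbon on both sides → ketone.
C–O–C with sp³ carbons on both sides and no adjacent C=O → ether.
pendant –OC(=O)CH3: an acyloxy group → ester.
terminal –CHO: carbonyl C bonded to H and C → aldehyde.
Ether appears at: CH2OCH2, CH2OCH2 → 2.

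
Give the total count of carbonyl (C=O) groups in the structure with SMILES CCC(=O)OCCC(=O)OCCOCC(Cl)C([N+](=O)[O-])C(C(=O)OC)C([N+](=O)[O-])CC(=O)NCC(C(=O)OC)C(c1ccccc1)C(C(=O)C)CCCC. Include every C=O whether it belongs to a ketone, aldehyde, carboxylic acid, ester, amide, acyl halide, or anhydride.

CH2COOCH2: ester, 1 C=O (running total 1).
CH2COOCH2: ester, 1 C=O (running total 2).
CH(COOCH3): ester, 1 C=O (running total 3).
CH2CONHCH2: amide, 1 C=O (running total 4).
CH(COOCH3): ester, 1 C=O (running total 5).
CH(COCH3): ketone, 1 C=O (running total 6).

6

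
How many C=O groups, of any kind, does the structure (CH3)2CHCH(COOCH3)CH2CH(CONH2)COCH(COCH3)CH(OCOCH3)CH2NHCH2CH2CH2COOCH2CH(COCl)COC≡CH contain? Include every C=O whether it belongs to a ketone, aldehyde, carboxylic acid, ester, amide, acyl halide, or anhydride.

CH(COOCH3): ester, 1 C=O (running total 1).
CH(CONH2): amide, 1 C=O (running total 2).
CO: ketone, 1 C=O (running total 3).
CH(COCH3): ketone, 1 C=O (running total 4).
CH(OCOCH3): ester, 1 C=O (running total 5).
CH2COOCH2: ester, 1 C=O (running total 6).
CH(COCl): acyl halide, 1 C=O (running total 7).
CO: ketone, 1 C=O (running total 8).

8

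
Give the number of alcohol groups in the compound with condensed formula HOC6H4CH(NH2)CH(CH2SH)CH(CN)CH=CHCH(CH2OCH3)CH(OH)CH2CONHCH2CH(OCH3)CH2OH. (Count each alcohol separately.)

Taking each segment in turn:
  HOC6H4: –OH attached directly to an aromatic ring → phenol (not alcohol); the ring itself is an arene.
  CH(NH2): –NH2 on an sp³ carbon with no adjacent C=O → amine.
  CH(CH2SH): pendant –CH2SH → thiol.
  CH(CN): pendant –C≡N: nitrile.
  CH=CH: C=C double bond → alkene.
  CH(CH2OCH3): pendant –CH2OCH3: C–O–C linkage → ether.
  CH(OH): –OH on an sp³ carbon → alcohol (secondary).
  CH2CONHCH2: –C(=O)–N– linkage → amide (the N is not an amine).
  CH(OCH3): pendant –OCH3: C–O–C with sp³ C, no adjacent C=O → ether.
  CH2OH: –OH on an sp³ carbon → alcohol.
Alcohol appears at: CH(OH), CH2OH → 2.

2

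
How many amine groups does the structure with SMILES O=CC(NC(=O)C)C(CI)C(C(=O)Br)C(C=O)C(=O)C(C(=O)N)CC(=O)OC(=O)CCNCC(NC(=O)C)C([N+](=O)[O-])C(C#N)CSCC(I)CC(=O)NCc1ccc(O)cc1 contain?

terminal –CHO: carbonyl C bonded to H and C → aldehyde.
pendant –NHC(=O)CH3: N bonded to a carbonyl → amide (not amine).
pendant –CH2X: halogen on sp³ carbon → alkyl halide.
pendant –C(=O)X: carbonyl C bonded to C and halogen → acyl halide.
pendant –CHO: carbonyl C bonded to C and H → aldehyde.
–C(=O)– with carbon on both sides → ketone.
pendant –CONH2: carbonyl C bonded to C and N → amide.
two acyl groups sharing one oxygen, –C(=O)–O–C(=O)– → anhydride.
C–N–C with sp³ carbons and no adjacent C=O → amine (secondary).
pendant –NHC(=O)CH3: N bonded to a carbonyl → amide (not amine).
–NO2 on an sp³ carbon → nitro (the N=O is not a carbonyl).
pendant –C≡N: nitrile.
C–S–C linkage → sulfide (thioether).
halogen on an sp³ carbon → alkyl halide.
–C(=O)–N– linkage → amide (the N is not an amine).
–OH attached directly to an aromatic ring → phenol (not alcohol); the ring itself is an arene.
Amine appears at: CH2NHCH2 → 1.

1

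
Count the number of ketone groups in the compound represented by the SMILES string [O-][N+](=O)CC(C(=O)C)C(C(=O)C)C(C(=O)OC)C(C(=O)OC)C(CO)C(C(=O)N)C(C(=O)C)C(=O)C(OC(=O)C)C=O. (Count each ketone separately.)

4

Taking each segment in turn:
  O2NCH2: –NO2 on carbon → nitro group.
  CH(COCH3): pendant –COCH3: carbonyl C bonded to two carbons → ketone.
  CH(COCH3): pendant –COCH3: carbonyl C bonded to two carbons → ketone.
  CH(COOCH3): pendant –COOCH3: carbonyl C bonded to C and –OCH3 → ester.
  CH(COOCH3): pendant –COOCH3: carbonyl C bonded to C and –OCH3 → ester.
  CH(CH2OH): pendant –CH2OH on an sp³ backbone C → alcohol.
  CH(CONH2): pendant –CONH2: carbonyl C bonded to C and N → amide.
  CH(COCH3): pendant –COCH3: carbonyl C bonded to two carbons → ketone.
  CO: –C(=O)– with carbon on both sides → ketone.
  CH(OCOCH3): pendant –OC(=O)CH3: an acyloxy group → ester.
  CHO: terminal –CHO: carbonyl C bonded to H and C → aldehyde.
Ketone appears at: CH(COCH3), CH(COCH3), CH(COCH3), CO → 4.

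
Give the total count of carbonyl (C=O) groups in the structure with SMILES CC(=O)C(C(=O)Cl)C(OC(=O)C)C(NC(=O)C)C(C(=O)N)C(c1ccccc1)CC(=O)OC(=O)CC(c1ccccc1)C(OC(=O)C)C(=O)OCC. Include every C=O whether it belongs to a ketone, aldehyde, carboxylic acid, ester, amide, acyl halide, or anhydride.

CO: ketone, 1 C=O (running total 1).
CH(COCl): acyl halide, 1 C=O (running total 2).
CH(OCOCH3): ester, 1 C=O (running total 3).
CH(NHCOCH3): amide, 1 C=O (running total 4).
CH(CONH2): amide, 1 C=O (running total 5).
CH2CO-O-COCH2: anhydride, 2 C=O (running total 7).
CH(OCOCH3): ester, 1 C=O (running total 8).
COOCH2CH3: ester, 1 C=O (running total 9).

9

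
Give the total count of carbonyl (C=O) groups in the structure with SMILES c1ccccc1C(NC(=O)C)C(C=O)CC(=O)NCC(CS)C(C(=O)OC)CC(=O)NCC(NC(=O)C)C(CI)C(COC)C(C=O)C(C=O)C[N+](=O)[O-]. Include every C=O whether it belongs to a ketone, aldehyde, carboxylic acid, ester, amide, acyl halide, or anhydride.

CH(NHCOCH3): amide, 1 C=O (running total 1).
CH(CHO): aldehyde, 1 C=O (running total 2).
CH2CONHCH2: amide, 1 C=O (running total 3).
CH(COOCH3): ester, 1 C=O (running total 4).
CH2CONHCH2: amide, 1 C=O (running total 5).
CH(NHCOCH3): amide, 1 C=O (running total 6).
CH(CHO): aldehyde, 1 C=O (running total 7).
CH(CHO): aldehyde, 1 C=O (running total 8).

8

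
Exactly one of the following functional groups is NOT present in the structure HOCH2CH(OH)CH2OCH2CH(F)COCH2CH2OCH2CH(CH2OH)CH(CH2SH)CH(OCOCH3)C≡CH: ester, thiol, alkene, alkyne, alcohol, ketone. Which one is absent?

alkene

ester: present (CH(OCOCH3) — pendant –OC(=O)CH3: an acyloxy group → ester).
thiol: present (CH(CH2SH) — pendant –CH2SH → thiol).
alkyne: present (C≡CH — C≡C triple bond → alkyne).
ketone: present (CO — –C(=O)– with carbon on both sides → ketone).
alcohol: present (HOCH2 — HO– on an sp³ carbon → alcohol).
alkene: no segment matches this pattern.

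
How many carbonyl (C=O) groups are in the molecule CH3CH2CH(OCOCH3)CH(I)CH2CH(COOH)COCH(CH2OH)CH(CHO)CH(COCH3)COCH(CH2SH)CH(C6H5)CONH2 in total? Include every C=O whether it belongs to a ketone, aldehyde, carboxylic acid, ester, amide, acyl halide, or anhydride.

CH(OCOCH3): ester, 1 C=O (running total 1).
CH(COOH): carboxylic acid, 1 C=O (running total 2).
CO: ketone, 1 C=O (running total 3).
CH(CHO): aldehyde, 1 C=O (running total 4).
CH(COCH3): ketone, 1 C=O (running total 5).
CO: ketone, 1 C=O (running total 6).
CONH2: amide, 1 C=O (running total 7).

7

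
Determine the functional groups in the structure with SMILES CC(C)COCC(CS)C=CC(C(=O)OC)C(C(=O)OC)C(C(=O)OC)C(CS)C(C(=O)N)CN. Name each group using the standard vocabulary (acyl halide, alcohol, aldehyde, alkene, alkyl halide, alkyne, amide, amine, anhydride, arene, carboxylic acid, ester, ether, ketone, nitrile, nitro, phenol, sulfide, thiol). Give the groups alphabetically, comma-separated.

alkene, amide, amine, ester, ether, thiol

Reading the structure from left to right:
  CH2OCH2: C–O–C with sp³ carbons on both sides and no adjacent C=O → ether.
  CH(CH2SH): pendant –CH2SH → thiol.
  CH=CH: C=C double bond → alkene.
  CH(COOCH3): pendant –COOCH3: carbonyl C bonded to C and –OCH3 → ester.
  CH(COOCH3): pendant –COOCH3: carbonyl C bonded to C and –OCH3 → ester.
  CH(COOCH3): pendant –COOCH3: carbonyl C bonded to C and –OCH3 → ester.
  CH(CH2SH): pendant –CH2SH → thiol.
  CH(CONH2): pendant –CONH2: carbonyl C bonded to C and N → amide.
  CH2NH2: –NH2 on an sp³ carbon with no adjacent C=O → amine.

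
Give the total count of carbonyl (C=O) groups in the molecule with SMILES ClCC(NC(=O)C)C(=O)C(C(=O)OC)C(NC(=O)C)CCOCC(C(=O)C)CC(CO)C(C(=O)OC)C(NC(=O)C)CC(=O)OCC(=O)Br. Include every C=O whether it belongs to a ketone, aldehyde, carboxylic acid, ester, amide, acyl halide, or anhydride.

9

CH(NHCOCH3): amide, 1 C=O (running total 1).
CO: ketone, 1 C=O (running total 2).
CH(COOCH3): ester, 1 C=O (running total 3).
CH(NHCOCH3): amide, 1 C=O (running total 4).
CH(COCH3): ketone, 1 C=O (running total 5).
CH(COOCH3): ester, 1 C=O (running total 6).
CH(NHCOCH3): amide, 1 C=O (running total 7).
CH2COOCH2: ester, 1 C=O (running total 8).
COBr: acyl halide, 1 C=O (running total 9).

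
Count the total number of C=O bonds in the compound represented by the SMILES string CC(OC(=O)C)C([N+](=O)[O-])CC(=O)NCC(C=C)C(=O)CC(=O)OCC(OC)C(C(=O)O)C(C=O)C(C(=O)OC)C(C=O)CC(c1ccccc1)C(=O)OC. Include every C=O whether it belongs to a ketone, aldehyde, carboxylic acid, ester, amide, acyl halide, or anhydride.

CH(OCOCH3): ester, 1 C=O (running total 1).
CH2CONHCH2: amide, 1 C=O (running total 2).
CO: ketone, 1 C=O (running total 3).
CH2COOCH2: ester, 1 C=O (running total 4).
CH(COOH): carboxylic acid, 1 C=O (running total 5).
CH(CHO): aldehyde, 1 C=O (running total 6).
CH(COOCH3): ester, 1 C=O (running total 7).
CH(CHO): aldehyde, 1 C=O (running total 8).
COOCH3: ester, 1 C=O (running total 9).

9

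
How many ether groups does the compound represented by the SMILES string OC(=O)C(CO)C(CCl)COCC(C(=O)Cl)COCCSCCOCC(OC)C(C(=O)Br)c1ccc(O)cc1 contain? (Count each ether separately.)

4

–COOH: carbonyl C bonded to –OH and C → carboxylic acid (the –OH is not a separate alcohol).
pendant –CH2OH on an sp³ backbone C → alcohol.
pendant –CH2X: halogen on sp³ carbon → alkyl halide.
C–O–C with sp³ carbons on both sides and no adjacent C=O → ether.
pendant –C(=O)X: carbonyl C bonded to C and halogen → acyl halide.
C–O–C with sp³ carbons on both sides and no adjacent C=O → ether.
C–S–C linkage → sulfide (thioether).
C–O–C with sp³ carbons on both sides and no adjacent C=O → ether.
pendant –OCH3: C–O–C with sp³ C, no adjacent C=O → ether.
pendant –C(=O)X: carbonyl C bonded to C and halogen → acyl halide.
–OH attached directly to an aromatic ring → phenol (not alcohol); the ring itself is an arene.
Ether appears at: CH2OCH2, CH2OCH2, CH2OCH2, CH(OCH3) → 4.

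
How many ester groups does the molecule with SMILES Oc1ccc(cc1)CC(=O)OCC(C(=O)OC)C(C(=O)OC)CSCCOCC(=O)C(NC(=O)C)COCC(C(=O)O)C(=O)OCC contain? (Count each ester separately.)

Working along the chain:
  HOC6H4: –OH attached directly to an aromatic ring → phenol (not alcohol); the ring itself is an arene.
  CH2COOCH2: –C(=O)–O–C with C on the carbonyl side → ester.
  CH(COOCH3): pendant –COOCH3: carbonyl C bonded to C and –OCH3 → ester.
  CH(COOCH3): pendant –COOCH3: carbonyl C bonded to C and –OCH3 → ester.
  CH2SCH2: C–S–C linkage → sulfide (thioether).
  CH2OCH2: C–O–C with sp³ carbons on both sides and no adjacent C=O → ether.
  CO: –C(=O)– with carbon on both sides → ketone.
  CH(NHCOCH3): pendant –NHC(=O)CH3: N bonded to a carbonyl → amide (not amine).
  CH2OCH2: C–O–C with sp³ carbons on both sides and no adjacent C=O → ether.
  CH(COOH): pendant –COOH: carbonyl C bonded to C and –OH → carboxylic acid.
  COOCH2CH3: –C(=O)OCH2CH3: carbonyl C bonded to C and to –OEt → ester.
Ester appears at: CH2COOCH2, CH(COOCH3), CH(COOCH3), COOCH2CH3 → 4.

4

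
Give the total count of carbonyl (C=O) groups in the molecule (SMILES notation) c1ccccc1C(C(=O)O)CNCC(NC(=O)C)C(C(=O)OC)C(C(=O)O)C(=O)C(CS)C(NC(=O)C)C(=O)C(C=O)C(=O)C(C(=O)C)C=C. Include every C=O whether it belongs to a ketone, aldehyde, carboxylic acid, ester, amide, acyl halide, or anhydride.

CH(COOH): carboxylic acid, 1 C=O (running total 1).
CH(NHCOCH3): amide, 1 C=O (running total 2).
CH(COOCH3): ester, 1 C=O (running total 3).
CH(COOH): carboxylic acid, 1 C=O (running total 4).
CO: ketone, 1 C=O (running total 5).
CH(NHCOCH3): amide, 1 C=O (running total 6).
CO: ketone, 1 C=O (running total 7).
CH(CHO): aldehyde, 1 C=O (running total 8).
CO: ketone, 1 C=O (running total 9).
CH(COCH3): ketone, 1 C=O (running total 10).

10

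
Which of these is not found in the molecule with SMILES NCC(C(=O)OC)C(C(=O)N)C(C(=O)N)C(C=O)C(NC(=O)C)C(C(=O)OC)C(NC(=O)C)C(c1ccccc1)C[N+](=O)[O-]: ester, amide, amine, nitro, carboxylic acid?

carboxylic acid

ester: present (CH(COOCH3) — pendant –COOCH3: carbonyl C bonded to C and –OCH3 → ester).
amine: present (H2NCH2 — –NH2 on an sp³ carbon with no adjacent C=O → amine).
amide: present (CH(CONH2) — pendant –CONH2: carbonyl C bonded to C and N → amide).
nitro: present (CH2NO2 — –NO2 on carbon → nitro group).
carboxylic acid: absent. In CH(COOCH3), the acyl oxygen is bonded to carbon (–O–C), not to H, so this is an ester. In each of CH(CONH2) and CH(NHCOCH3), the carbonyl is bonded to nitrogen, not to –OH; that is an amide.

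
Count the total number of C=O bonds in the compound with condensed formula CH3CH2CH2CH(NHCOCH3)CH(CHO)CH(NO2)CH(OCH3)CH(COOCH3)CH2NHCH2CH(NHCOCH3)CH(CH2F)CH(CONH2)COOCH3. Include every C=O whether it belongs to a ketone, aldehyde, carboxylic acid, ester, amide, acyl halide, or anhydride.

6

CH(NHCOCH3): amide, 1 C=O (running total 1).
CH(CHO): aldehyde, 1 C=O (running total 2).
CH(COOCH3): ester, 1 C=O (running total 3).
CH(NHCOCH3): amide, 1 C=O (running total 4).
CH(CONH2): amide, 1 C=O (running total 5).
COOCH3: ester, 1 C=O (running total 6).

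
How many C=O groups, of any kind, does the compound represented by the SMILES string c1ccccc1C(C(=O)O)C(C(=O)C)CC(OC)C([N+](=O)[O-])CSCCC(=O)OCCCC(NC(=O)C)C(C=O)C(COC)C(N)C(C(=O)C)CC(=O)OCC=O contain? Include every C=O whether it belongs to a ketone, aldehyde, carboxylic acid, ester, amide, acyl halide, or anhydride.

8

CH(COOH): carboxylic acid, 1 C=O (running total 1).
CH(COCH3): ketone, 1 C=O (running total 2).
CH2COOCH2: ester, 1 C=O (running total 3).
CH(NHCOCH3): amide, 1 C=O (running total 4).
CH(CHO): aldehyde, 1 C=O (running total 5).
CH(COCH3): ketone, 1 C=O (running total 6).
CH2COOCH2: ester, 1 C=O (running total 7).
CHO: aldehyde, 1 C=O (running total 8).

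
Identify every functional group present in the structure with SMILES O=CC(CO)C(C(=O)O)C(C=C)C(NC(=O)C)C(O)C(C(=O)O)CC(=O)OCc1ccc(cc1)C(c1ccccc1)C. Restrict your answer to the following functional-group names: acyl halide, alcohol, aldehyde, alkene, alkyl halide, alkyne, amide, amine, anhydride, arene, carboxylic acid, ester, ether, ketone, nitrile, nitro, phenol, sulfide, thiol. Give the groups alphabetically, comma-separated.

Reading the structure from left to right:
  OHC: terminal –CHO: carbonyl C bonded to H and C → aldehyde.
  CH(CH2OH): pendant –CH2OH on an sp³ backbone C → alcohol.
  CH(COOH): pendant –COOH: carbonyl C bonded to C and –OH → carboxylic acid.
  CH(CH=CH2): pendant –CH=CH2: C=C double bond → alkene.
  CH(NHCOCH3): pendant –NHC(=O)CH3: N bonded to a carbonyl → amide (not amine).
  CH(OH): –OH on an sp³ carbon → alcohol (secondary).
  CH(COOH): pendant –COOH: carbonyl C bonded to C and –OH → carboxylic acid.
  CH2COOCH2: –C(=O)–O–C with C on the carbonyl side → ester.
  C6H4: para-disubstituted benzene ring → arene.
  CH(C6H5): pendant –C6H5: benzene ring → arene.

alcohol, aldehyde, alkene, amide, arene, carboxylic acid, ester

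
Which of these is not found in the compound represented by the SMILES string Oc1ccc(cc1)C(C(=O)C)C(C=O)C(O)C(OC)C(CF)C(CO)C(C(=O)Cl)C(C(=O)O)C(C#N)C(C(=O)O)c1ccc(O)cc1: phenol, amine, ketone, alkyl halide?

phenol: present (HOC6H4 — –OH attached directly to an aromatic ring → phenol (not alcohol); the ring itself is an arene).
ketone: present (CH(COCH3) — pendant –COCH3: carbonyl C bonded to two carbons → ketone).
alkyl halide: present (CH(CH2F) — pendant –CH2X: halogen on sp³ carbon → alkyl halide).
amine: no segment matches this pattern.

amine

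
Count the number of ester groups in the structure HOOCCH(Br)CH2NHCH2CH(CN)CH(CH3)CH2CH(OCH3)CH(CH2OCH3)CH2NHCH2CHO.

Reading the structure from left to right:
  HOOC: –COOH: carbonyl C bonded to –OH and C → carboxylic acid (the –OH is not a separate alcohol).
  CH(Br): halogen on an sp³ carbon → alkyl halide.
  CH2NHCH2: C–N–C with sp³ carbons and no adjacent C=O → amine (secondary).
  CH(CN): pendant –C≡N: nitrile.
  CH(OCH3): pendant –OCH3: C–O–C with sp³ C, no adjacent C=O → ether.
  CH(CH2OCH3): pendant –CH2OCH3: C–O–C linkage → ether.
  CH2NHCH2: C–N–C with sp³ carbons and no adjacent C=O → amine (secondary).
  CHO: terminal –CHO: carbonyl C bonded to H and C → aldehyde.
No segment is a ester: HOOC is carboxylic acid, not ester; CH(OCH3) is ether, not ester; CH(CH2OCH3) is ether, not ester. → 0.

0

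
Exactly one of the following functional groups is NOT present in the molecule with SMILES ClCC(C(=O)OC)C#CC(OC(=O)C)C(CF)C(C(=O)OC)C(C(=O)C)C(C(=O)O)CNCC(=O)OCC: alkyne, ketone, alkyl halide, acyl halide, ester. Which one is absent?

alkyl halide: present (ClCH2 — halogen on an sp³ carbon → alkyl halide).
alkyne: present (C≡C — C≡C triple bond → alkyne).
ester: present (CH(COOCH3) — pendant –COOCH3: carbonyl C bonded to C and –OCH3 → ester).
ketone: present (CH(COCH3) — pendant –COCH3: carbonyl C bonded to two carbons → ketone).
acyl halide: no segment matches this pattern.

acyl halide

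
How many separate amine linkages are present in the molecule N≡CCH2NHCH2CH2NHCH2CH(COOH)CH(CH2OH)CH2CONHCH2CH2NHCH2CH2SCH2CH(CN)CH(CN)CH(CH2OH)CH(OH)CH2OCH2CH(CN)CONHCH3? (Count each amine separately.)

Taking each segment in turn:
  N≡C: N≡C–: carbon triple-bonded to nitrogen → nitrile.
  CH2NHCH2: C–N–C with sp³ carbons and no adjacent C=O → amine (secondary).
  CH2NHCH2: C–N–C with sp³ carbons and no adjacent C=O → amine (secondary).
  CH(COOH): pendant –COOH: carbonyl C bonded to C and –OH → carboxylic acid.
  CH(CH2OH): pendant –CH2OH on an sp³ backbone C → alcohol.
  CH2CONHCH2: –C(=O)–N– linkage → amide (the N is not an amine).
  CH2NHCH2: C–N–C with sp³ carbons and no adjacent C=O → amine (secondary).
  CH2SCH2: C–S–C linkage → sulfide (thioether).
  CH(CN): pendant –C≡N: nitrile.
  CH(CN): pendant –C≡N: nitrile.
  CH(CH2OH): pendant –CH2OH on an sp³ backbone C → alcohol.
  CH(OH): –OH on an sp³ carbon → alcohol (secondary).
  CH2OCH2: C–O–C with sp³ carbons on both sides and no adjacent C=O → ether.
  CH(CN): pendant –C≡N: nitrile.
  CONHCH3: –C(=O)NHCH3: carbonyl C bonded to C and to N → amide (the N is not an amine).
Amine appears at: CH2NHCH2, CH2NHCH2, CH2NHCH2 → 3.

3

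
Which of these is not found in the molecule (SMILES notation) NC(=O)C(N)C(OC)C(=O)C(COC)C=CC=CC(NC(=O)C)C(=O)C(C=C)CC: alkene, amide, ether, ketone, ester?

amide: present (H2NCO — –C(=O)NH2: carbonyl C bonded to C and to N → amide (the N is not a separate amine)).
ether: present (CH(OCH3) — pendant –OCH3: C–O–C with sp³ C, no adjacent C=O → ether).
ketone: present (CO — –C(=O)– with carbon on both sides → ketone).
alkene: present (CH=CH — C=C double bond → alkene).
ester: no segment matches this pattern.

ester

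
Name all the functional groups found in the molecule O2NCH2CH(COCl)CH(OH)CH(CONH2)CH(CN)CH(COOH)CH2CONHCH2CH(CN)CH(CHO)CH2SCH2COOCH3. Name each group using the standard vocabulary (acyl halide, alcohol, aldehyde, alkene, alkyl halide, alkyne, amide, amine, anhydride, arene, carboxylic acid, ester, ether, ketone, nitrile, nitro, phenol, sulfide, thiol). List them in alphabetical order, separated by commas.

Working along the chain:
  O2NCH2: –NO2 on carbon → nitro group.
  CH(COCl): pendant –C(=O)X: carbonyl C bonded to C and halogen → acyl halide.
  CH(OH): –OH on an sp³ carbon → alcohol (secondary).
  CH(CONH2): pendant –CONH2: carbonyl C bonded to C and N → amide.
  CH(CN): pendant –C≡N: nitrile.
  CH(COOH): pendant –COOH: carbonyl C bonded to C and –OH → carboxylic acid.
  CH2CONHCH2: –C(=O)–N– linkage → amide (the N is not an amine).
  CH(CN): pendant –C≡N: nitrile.
  CH(CHO): pendant –CHO: carbonyl C bonded to C and H → aldehyde.
  CH2SCH2: C–S–C linkage → sulfide (thioether).
  COOCH3: –C(=O)OCH3: carbonyl C bonded to C and to –OCH3 → ester (not ketone + ether).

acyl halide, alcohol, aldehyde, amide, carboxylic acid, ester, nitrile, nitro, sulfide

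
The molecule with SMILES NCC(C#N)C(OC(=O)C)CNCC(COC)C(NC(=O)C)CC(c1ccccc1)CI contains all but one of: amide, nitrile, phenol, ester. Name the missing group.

amide: present (CH(NHCOCH3) — pendant –NHC(=O)CH3: N bonded to a carbonyl → amide (not amine)).
nitrile: present (CH(CN) — pendant –C≡N: nitrile).
ester: present (CH(OCOCH3) — pendant –OC(=O)CH3: an acyloxy group → ester).
phenol: no segment matches this pattern.

phenol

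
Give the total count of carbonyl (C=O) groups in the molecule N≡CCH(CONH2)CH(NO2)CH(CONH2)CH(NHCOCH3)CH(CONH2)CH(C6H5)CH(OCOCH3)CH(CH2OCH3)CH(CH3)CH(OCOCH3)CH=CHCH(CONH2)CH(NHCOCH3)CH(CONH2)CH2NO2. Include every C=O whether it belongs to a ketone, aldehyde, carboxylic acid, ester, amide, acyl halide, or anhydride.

9

CH(CONH2): amide, 1 C=O (running total 1).
CH(CONH2): amide, 1 C=O (running total 2).
CH(NHCOCH3): amide, 1 C=O (running total 3).
CH(CONH2): amide, 1 C=O (running total 4).
CH(OCOCH3): ester, 1 C=O (running total 5).
CH(OCOCH3): ester, 1 C=O (running total 6).
CH(CONH2): amide, 1 C=O (running total 7).
CH(NHCOCH3): amide, 1 C=O (running total 8).
CH(CONH2): amide, 1 C=O (running total 9).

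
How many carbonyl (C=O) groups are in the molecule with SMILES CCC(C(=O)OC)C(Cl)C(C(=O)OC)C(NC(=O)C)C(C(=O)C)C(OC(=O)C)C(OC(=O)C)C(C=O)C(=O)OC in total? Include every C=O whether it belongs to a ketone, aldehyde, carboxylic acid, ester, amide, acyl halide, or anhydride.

CH(COOCH3): ester, 1 C=O (running total 1).
CH(COOCH3): ester, 1 C=O (running total 2).
CH(NHCOCH3): amide, 1 C=O (running total 3).
CH(COCH3): ketone, 1 C=O (running total 4).
CH(OCOCH3): ester, 1 C=O (running total 5).
CH(OCOCH3): ester, 1 C=O (running total 6).
CH(CHO): aldehyde, 1 C=O (running total 7).
COOCH3: ester, 1 C=O (running total 8).

8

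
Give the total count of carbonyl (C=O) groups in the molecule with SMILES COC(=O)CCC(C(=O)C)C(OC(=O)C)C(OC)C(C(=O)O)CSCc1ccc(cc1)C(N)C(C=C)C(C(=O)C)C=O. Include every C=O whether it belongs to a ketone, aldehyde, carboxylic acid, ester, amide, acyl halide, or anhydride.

CH3OOC: ester, 1 C=O (running total 1).
CH(COCH3): ketone, 1 C=O (running total 2).
CH(OCOCH3): ester, 1 C=O (running total 3).
CH(COOH): carboxylic acid, 1 C=O (running total 4).
CH(COCH3): ketone, 1 C=O (running total 5).
CHO: aldehyde, 1 C=O (running total 6).

6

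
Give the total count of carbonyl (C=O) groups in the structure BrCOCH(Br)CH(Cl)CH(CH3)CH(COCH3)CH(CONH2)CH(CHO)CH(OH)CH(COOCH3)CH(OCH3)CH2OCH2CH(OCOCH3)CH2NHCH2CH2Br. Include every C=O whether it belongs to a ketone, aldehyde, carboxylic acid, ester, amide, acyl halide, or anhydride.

BrCO: acyl halide, 1 C=O (running total 1).
CH(COCH3): ketone, 1 C=O (running total 2).
CH(CONH2): amide, 1 C=O (running total 3).
CH(CHO): aldehyde, 1 C=O (running total 4).
CH(COOCH3): ester, 1 C=O (running total 5).
CH(OCOCH3): ester, 1 C=O (running total 6).

6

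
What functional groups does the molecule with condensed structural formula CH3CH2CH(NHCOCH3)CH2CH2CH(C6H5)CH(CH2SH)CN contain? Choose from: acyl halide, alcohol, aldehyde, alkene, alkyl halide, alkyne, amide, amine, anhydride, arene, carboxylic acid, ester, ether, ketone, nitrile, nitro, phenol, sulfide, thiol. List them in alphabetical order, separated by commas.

Reading the structure from left to right:
  CH(NHCOCH3): pendant –NHC(=O)CH3: N bonded to a carbonyl → amide (not amine).
  CH(C6H5): pendant –C6H5: benzene ring → arene.
  CH(CH2SH): pendant –CH2SH → thiol.
  CN: –C≡N: carbon triple-bonded to nitrogen → nitrile.

amide, arene, nitrile, thiol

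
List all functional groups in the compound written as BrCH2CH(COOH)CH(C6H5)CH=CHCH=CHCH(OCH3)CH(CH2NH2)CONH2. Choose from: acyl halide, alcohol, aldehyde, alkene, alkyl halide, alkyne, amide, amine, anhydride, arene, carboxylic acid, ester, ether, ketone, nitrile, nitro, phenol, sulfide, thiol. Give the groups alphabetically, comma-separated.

alkene, alkyl halide, amide, amine, arene, carboxylic acid, ether

Working along the chain:
  BrCH2: halogen on an sp³ carbon → alkyl halide.
  CH(COOH): pendant –COOH: carbonyl C bonded to C and –OH → carboxylic acid.
  CH(C6H5): pendant –C6H5: benzene ring → arene.
  CH=CH: C=C double bond → alkene.
  CH=CH: C=C double bond → alkene.
  CH(OCH3): pendant –OCH3: C–O–C with sp³ C, no adjacent C=O → ether.
  CH(CH2NH2): pendant –CH2NH2: N on sp³ C, no adjacent C=O → amine.
  CONH2: –C(=O)NH2: carbonyl C bonded to C and to N → amide (the N is not a separate amine).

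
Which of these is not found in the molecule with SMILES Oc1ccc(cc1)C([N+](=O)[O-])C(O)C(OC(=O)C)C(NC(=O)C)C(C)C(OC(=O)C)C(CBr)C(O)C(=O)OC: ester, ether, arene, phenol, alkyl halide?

ether

arene: present (HOC6H4 — –OH attached directly to an aromatic ring → phenol (not alcohol); the ring itself is an arene).
ester: present (CH(OCOCH3) — pendant –OC(=O)CH3: an acyloxy group → ester).
alkyl halide: present (CH(CH2Br) — pendant –CH2X: halogen on sp³ carbon → alkyl halide).
phenol: present (HOC6H4 — –OH attached directly to an aromatic ring → phenol (not alcohol); the ring itself is an arene).
ether: absent. In each of CH(OCOCH3) and COOCH3, the C–O–C oxygen is adjacent to a C=O, so it belongs to an ester, not an ether.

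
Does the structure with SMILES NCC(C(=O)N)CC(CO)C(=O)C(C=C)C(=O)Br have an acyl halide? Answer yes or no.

Working along the chain:
  H2NCH2: –NH2 on an sp³ carbon with no adjacent C=O → amine.
  CH(CONH2): pendant –CONH2: carbonyl C bonded to C and N → amide.
  CH(CH2OH): pendant –CH2OH on an sp³ backbone C → alcohol.
  CO: –C(=O)– with carbon on both sides → ketone.
  CH(CH=CH2): pendant –CH=CH2: C=C double bond → alkene.
  COBr: –C(=O)Br: carbonyl C bonded to C and to a halogen → acyl halide (not alkyl halide).
The COBr segment supplies the acyl halide: –C(=O)Br: carbonyl C bonded to C and to a halogen → acyl halide (not alkyl halide).

yes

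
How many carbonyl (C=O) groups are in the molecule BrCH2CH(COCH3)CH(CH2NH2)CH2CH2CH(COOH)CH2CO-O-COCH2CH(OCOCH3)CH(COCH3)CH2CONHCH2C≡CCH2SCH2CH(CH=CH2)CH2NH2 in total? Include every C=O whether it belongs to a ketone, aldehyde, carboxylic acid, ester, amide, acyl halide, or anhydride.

7

CH(COCH3): ketone, 1 C=O (running total 1).
CH(COOH): carboxylic acid, 1 C=O (running total 2).
CH2CO-O-COCH2: anhydride, 2 C=O (running total 4).
CH(OCOCH3): ester, 1 C=O (running total 5).
CH(COCH3): ketone, 1 C=O (running total 6).
CH2CONHCH2: amide, 1 C=O (running total 7).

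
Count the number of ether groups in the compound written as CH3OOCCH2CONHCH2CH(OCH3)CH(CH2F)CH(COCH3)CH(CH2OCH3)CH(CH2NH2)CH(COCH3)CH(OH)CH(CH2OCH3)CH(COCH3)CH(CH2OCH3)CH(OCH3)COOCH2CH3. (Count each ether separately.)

Taking each segment in turn:
  CH3OOC: CH3O–C(=O)–: carbonyl C bonded to C and to –OCH3 → ester (not ketone + ether).
  CH2CONHCH2: –C(=O)–N– linkage → amide (the N is not an amine).
  CH(OCH3): pendant –OCH3: C–O–C with sp³ C, no adjacent C=O → ether.
  CH(CH2F): pendant –CH2X: halogen on sp³ carbon → alkyl halide.
  CH(COCH3): pendant –COCH3: carbonyl C bonded to two carbons → ketone.
  CH(CH2OCH3): pendant –CH2OCH3: C–O–C linkage → ether.
  CH(CH2NH2): pendant –CH2NH2: N on sp³ C, no adjacent C=O → amine.
  CH(COCH3): pendant –COCH3: carbonyl C bonded to two carbons → ketone.
  CH(OH): –OH on an sp³ carbon → alcohol (secondary).
  CH(CH2OCH3): pendant –CH2OCH3: C–O–C linkage → ether.
  CH(COCH3): pendant –COCH3: carbonyl C bonded to two carbons → ketone.
  CH(CH2OCH3): pendant –CH2OCH3: C–O–C linkage → ether.
  CH(OCH3): pendant –OCH3: C–O–C with sp³ C, no adjacent C=O → ether.
  COOCH2CH3: –C(=O)OCH2CH3: carbonyl C bonded to C and to –OEt → ester.
Ether appears at: CH(OCH3), CH(CH2OCH3), CH(CH2OCH3), CH(CH2OCH3), CH(OCH3) → 5.

5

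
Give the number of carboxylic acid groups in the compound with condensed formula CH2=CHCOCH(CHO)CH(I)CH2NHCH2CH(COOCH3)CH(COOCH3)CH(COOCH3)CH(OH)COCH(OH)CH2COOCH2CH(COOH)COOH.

Reading the structure from left to right:
  CH2=CH: C=C double bond → alkene.
  CO: –C(=O)– with carbon on both sides → ketone.
  CH(CHO): pendant –CHO: carbonyl C bonded to C and H → aldehyde.
  CH(I): halogen on an sp³ carbon → alkyl halide.
  CH2NHCH2: C–N–C with sp³ carbons and no adjacent C=O → amine (secondary).
  CH(COOCH3): pendant –COOCH3: carbonyl C bonded to C and –OCH3 → ester.
  CH(COOCH3): pendant –COOCH3: carbonyl C bonded to C and –OCH3 → ester.
  CH(COOCH3): pendant –COOCH3: carbonyl C bonded to C and –OCH3 → ester.
  CH(OH): –OH on an sp³ carbon → alcohol (secondary).
  CO: –C(=O)– with carbon on both sides → ketone.
  CH(OH): –OH on an sp³ carbon → alcohol (secondary).
  CH2COOCH2: –C(=O)–O–C with C on the carbonyl side → ester.
  CH(COOH): pendant –COOH: carbonyl C bonded to C and –OH → carboxylic acid.
  COOH: –COOH: carbonyl C bonded to –OH and C → carboxylic acid (the –OH is not a separate alcohol).
Carboxylic acid appears at: CH(COOH), COOH → 2.

2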